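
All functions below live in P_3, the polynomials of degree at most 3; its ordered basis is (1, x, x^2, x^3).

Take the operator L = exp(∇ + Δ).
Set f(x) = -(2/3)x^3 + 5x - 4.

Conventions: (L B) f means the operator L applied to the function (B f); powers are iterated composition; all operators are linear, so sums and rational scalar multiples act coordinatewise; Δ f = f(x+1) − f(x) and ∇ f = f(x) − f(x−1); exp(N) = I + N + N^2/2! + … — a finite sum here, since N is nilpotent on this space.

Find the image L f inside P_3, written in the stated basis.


order-1 term: -4x^2 + 26/3
order-2 term: -8x
order-3 term: -16/3
the series for exp(∇ + Δ) f terminates at order 3
exp(∇ + Δ) f = -(2/3)x^3 - 4x^2 - 3x - 2/3

the result is g(x) = -(2/3)x^3 - 4x^2 - 3x - 2/3


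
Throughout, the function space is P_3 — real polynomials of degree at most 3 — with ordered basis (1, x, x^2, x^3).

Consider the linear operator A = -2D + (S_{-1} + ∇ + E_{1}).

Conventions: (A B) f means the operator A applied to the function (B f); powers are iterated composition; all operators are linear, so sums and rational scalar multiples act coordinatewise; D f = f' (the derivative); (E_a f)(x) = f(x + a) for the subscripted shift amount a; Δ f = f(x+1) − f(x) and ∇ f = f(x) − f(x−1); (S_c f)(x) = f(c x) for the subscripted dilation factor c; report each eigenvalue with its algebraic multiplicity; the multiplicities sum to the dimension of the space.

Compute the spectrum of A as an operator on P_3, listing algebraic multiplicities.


image of 1: 2
image of x: 0
image of x^2: 2x^2
image of x^3: 2
the matrix is upper triangular; its diagonal is (2, 0, 2, 0)
for a triangular matrix the eigenvalues are the diagonal entries, with algebraic multiplicity their repetition count

λ = 0 (multiplicity 2), λ = 2 (multiplicity 2)


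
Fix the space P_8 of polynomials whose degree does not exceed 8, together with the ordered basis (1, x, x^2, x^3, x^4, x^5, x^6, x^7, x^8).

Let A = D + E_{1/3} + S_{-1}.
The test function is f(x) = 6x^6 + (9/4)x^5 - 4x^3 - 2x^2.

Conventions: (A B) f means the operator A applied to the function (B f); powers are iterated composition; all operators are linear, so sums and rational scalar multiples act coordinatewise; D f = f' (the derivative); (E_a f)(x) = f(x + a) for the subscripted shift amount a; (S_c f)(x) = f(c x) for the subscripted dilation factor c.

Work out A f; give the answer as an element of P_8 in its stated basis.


the image equals g(x) = 12x^6 + 48x^5 + 25x^4 + (125/18)x^3 - (325/18)x^2 - (689/108)x - 343/972

D f = 36x^5 + (45/4)x^4 - 12x^2 - 4x
E_{1/3} f = 6x^6 + (57/4)x^5 + (55/4)x^4 + (53/18)x^3 - (73/18)x^2 - (257/108)x - 343/972
S_{-1} f = 6x^6 - (9/4)x^5 + 4x^3 - 2x^2
(D + E_{1/3} + S_{-1}) f = 12x^6 + 48x^5 + 25x^4 + (125/18)x^3 - (325/18)x^2 - (689/108)x - 343/972


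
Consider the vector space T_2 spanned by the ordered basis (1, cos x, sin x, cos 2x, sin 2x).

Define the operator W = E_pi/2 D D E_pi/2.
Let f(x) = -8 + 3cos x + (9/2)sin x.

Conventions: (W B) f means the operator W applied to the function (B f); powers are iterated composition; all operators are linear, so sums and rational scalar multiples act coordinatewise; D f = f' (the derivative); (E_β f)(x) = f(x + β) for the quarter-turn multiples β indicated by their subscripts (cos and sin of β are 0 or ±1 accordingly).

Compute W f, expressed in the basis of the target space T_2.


the result is g(x) = 3cos x + (9/2)sin x

E_pi/2 f = -8 + (9/2)cos x - 3sin x
D E_pi/2 f = -3cos x - (9/2)sin x
D D E_pi/2 f = -(9/2)cos x + 3sin x
E_pi/2 (D D E_pi/2) f = 3cos x + (9/2)sin x


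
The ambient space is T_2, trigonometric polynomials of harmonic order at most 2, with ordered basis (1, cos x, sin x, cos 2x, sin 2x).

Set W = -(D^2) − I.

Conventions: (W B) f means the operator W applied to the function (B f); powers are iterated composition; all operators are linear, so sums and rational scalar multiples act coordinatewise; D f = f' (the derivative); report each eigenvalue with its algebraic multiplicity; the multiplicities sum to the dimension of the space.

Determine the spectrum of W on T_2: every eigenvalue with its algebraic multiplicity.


λ = -1 (multiplicity 1), λ = 0 (multiplicity 2), λ = 3 (multiplicity 2)

image of 1: -1
image of cos x: 0
image of sin x: 0
image of cos 2x: 3cos 2x
image of sin 2x: 3sin 2x
the matrix is diagonal; its diagonal is (-1, 0, 0, 3, 3)
for a triangular matrix the eigenvalues are the diagonal entries, with algebraic multiplicity their repetition count


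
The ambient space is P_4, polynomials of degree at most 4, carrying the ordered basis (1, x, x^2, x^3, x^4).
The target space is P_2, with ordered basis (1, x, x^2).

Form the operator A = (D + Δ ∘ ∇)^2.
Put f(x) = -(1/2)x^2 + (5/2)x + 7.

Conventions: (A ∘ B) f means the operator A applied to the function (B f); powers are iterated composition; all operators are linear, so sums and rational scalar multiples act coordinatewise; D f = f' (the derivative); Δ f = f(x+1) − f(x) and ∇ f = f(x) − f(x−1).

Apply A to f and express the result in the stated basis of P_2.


D f = -x + 5/2
∇ f = -x + 3
Δ ∇ f = -1
(D + Δ ∘ ∇) f = -x + 3/2
D (D + Δ ∘ ∇) f = -1
∇ (D + Δ ∘ ∇) f = -1
Δ ∇ (D + Δ ∘ ∇) f = 0
(D + Δ ∘ ∇) (D + Δ ∘ ∇) f = -1

the image equals g(x) = -1


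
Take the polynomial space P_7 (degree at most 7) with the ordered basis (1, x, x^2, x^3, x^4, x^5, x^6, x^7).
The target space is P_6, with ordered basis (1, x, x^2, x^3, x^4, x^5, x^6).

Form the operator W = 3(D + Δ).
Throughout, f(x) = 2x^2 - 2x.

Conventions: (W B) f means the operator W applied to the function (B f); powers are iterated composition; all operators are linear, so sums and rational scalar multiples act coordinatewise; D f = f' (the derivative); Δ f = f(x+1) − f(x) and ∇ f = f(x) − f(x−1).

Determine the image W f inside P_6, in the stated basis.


g(x) = 24x - 6

D f = 4x - 2
Δ f = 4x
(D + Δ) f = 8x - 2
(3(D + Δ)) f = 24x - 6


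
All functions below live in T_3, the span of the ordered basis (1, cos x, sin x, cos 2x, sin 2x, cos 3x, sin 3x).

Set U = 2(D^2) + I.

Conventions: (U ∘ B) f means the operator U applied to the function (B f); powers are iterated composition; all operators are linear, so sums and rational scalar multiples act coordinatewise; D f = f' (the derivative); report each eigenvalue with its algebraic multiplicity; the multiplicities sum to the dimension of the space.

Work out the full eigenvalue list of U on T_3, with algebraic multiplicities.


image of 1: 1
image of cos x: -cos x
image of sin x: -sin x
image of cos 2x: -7cos 2x
image of sin 2x: -7sin 2x
image of cos 3x: -17cos 3x
image of sin 3x: -17sin 3x
the matrix is diagonal; its diagonal is (1, -1, -1, -7, -7, -17, -17)
for a triangular matrix the eigenvalues are the diagonal entries, with algebraic multiplicity their repetition count

λ = -17 (multiplicity 2), λ = -7 (multiplicity 2), λ = -1 (multiplicity 2), λ = 1 (multiplicity 1)


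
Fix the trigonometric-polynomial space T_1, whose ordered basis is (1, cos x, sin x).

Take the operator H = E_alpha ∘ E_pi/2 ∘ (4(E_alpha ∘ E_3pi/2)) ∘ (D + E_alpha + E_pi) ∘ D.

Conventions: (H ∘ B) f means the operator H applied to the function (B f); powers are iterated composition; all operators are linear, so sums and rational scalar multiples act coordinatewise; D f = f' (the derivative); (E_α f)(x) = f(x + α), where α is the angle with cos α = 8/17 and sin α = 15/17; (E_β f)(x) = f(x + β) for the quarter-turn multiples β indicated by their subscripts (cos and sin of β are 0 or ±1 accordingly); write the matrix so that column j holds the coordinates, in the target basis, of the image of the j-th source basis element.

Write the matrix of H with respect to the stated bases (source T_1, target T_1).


the matrix is [[0, 0, 0]; [0, 29248/4913, -24924/4913]; [0, 24924/4913, 29248/4913]] (rows listed top to bottom)

image of 1: 0
image of cos x: (29248/4913)cos x + (24924/4913)sin x
image of sin x: -(24924/4913)cos x + (29248/4913)sin x
each image's coordinates form column j of the matrix


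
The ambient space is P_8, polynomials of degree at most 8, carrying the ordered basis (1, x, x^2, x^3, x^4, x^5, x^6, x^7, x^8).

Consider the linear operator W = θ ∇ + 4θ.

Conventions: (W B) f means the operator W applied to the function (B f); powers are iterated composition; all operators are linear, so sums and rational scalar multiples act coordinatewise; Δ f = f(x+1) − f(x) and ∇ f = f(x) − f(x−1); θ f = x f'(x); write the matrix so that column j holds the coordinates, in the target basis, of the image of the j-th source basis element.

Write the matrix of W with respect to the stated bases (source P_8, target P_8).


image of 1: 0
image of x: 4x
image of x^2: 8x^2 + 2x
image of x^3: 12x^3 + 6x^2 - 3x
image of x^4: 16x^4 + 12x^3 - 12x^2 + 4x
image of x^5: 20x^5 + 20x^4 - 30x^3 + 20x^2 - 5x
image of x^6: 24x^6 + 30x^5 - 60x^4 + 60x^3 - 30x^2 + 6x
image of x^7: 28x^7 + 42x^6 - 105x^5 + 140x^4 - 105x^3 + 42x^2 - 7x
image of x^8: 32x^8 + 56x^7 - 168x^6 + 280x^5 - 280x^4 + 168x^3 - 56x^2 + 8x
each image's coordinates form column j of the matrix

the matrix is [[0, 0, 0, 0, 0, 0, 0, 0, 0]; [0, 4, 2, -3, 4, -5, 6, -7, 8]; [0, 0, 8, 6, -12, 20, -30, 42, -56]; [0, 0, 0, 12, 12, -30, 60, -105, 168]; [0, 0, 0, 0, 16, 20, -60, 140, -280]; [0, 0, 0, 0, 0, 20, 30, -105, 280]; [0, 0, 0, 0, 0, 0, 24, 42, -168]; [0, 0, 0, 0, 0, 0, 0, 28, 56]; [0, 0, 0, 0, 0, 0, 0, 0, 32]] (rows listed top to bottom)


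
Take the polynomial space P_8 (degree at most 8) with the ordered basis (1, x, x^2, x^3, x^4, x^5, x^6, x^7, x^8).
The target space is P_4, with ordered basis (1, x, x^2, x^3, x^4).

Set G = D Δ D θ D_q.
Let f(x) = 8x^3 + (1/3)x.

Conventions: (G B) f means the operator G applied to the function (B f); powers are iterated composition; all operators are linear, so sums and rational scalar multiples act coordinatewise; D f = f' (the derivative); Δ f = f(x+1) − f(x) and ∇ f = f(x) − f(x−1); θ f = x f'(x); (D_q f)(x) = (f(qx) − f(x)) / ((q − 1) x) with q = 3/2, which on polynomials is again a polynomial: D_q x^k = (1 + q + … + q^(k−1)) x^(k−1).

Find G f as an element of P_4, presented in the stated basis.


the result is g(x) = 0

D_q f = 38x^2 + 1/3
θ D_q f = 76x^2
D θ D_q f = 152x
Δ (D θ D_q) f = 152
D Δ (D θ D_q) f = 0


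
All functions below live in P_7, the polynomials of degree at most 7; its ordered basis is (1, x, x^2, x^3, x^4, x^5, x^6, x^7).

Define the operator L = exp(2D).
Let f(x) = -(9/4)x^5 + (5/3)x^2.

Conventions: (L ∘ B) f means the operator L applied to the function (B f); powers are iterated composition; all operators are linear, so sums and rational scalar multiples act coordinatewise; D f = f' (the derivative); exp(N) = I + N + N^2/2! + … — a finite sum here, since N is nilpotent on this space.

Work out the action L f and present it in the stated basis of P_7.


g(x) = -(9/4)x^5 - (45/2)x^4 - 90x^3 - (535/3)x^2 - (520/3)x - 196/3

order-1 term: -(45/2)x^4 + (20/3)x
order-2 term: -90x^3 + 20/3
order-3 term: -180x^2
order-4 term: -180x
order-5 term: -72
the series for exp(2D) f terminates at order 5
exp(2D) f = -(9/4)x^5 - (45/2)x^4 - 90x^3 - (535/3)x^2 - (520/3)x - 196/3


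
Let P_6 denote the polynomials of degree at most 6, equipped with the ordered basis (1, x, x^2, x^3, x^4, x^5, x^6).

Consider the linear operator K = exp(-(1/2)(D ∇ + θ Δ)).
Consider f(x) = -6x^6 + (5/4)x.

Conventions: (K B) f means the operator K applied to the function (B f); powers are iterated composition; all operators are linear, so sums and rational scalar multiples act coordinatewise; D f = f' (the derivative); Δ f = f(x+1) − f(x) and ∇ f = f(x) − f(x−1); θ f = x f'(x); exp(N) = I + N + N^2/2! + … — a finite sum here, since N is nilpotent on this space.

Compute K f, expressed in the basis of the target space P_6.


order-1 term: 90x^5 + 270x^4 + 270x^2 - 72x + 18
order-2 term: -450x^4 - 1935x^3 - 1395x^2 - (315/2)x - 585/2
order-3 term: 900x^3 + 3735x^2 + (5535/2)x - 405/2
order-4 term: -675x^2 - (7785/4)x - 2385/4
order-5 term: 135x + 135
the series for exp(-(1/2)(D ∇ + θ Δ)) f terminates at order 5
exp(-(1/2)(D ∇ + θ Δ)) f = -6x^6 + 90x^5 - 180x^4 - 1035x^3 + 1935x^2 + 728x - 3753/4

g(x) = -6x^6 + 90x^5 - 180x^4 - 1035x^3 + 1935x^2 + 728x - 3753/4


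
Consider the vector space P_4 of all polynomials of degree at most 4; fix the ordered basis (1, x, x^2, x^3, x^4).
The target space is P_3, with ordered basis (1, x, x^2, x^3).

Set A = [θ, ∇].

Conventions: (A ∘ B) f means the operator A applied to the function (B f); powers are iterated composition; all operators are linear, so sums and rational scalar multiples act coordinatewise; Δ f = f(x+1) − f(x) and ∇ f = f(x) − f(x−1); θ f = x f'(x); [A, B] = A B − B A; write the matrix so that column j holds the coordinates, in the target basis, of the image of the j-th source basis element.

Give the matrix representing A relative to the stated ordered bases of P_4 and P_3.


image of 1: 0
image of x: -1
image of x^2: -2x + 2
image of x^3: -3x^2 + 6x - 3
image of x^4: -4x^3 + 12x^2 - 12x + 4
each image's coordinates form column j of the matrix

the matrix is [[0, -1, 2, -3, 4]; [0, 0, -2, 6, -12]; [0, 0, 0, -3, 12]; [0, 0, 0, 0, -4]] (rows listed top to bottom)


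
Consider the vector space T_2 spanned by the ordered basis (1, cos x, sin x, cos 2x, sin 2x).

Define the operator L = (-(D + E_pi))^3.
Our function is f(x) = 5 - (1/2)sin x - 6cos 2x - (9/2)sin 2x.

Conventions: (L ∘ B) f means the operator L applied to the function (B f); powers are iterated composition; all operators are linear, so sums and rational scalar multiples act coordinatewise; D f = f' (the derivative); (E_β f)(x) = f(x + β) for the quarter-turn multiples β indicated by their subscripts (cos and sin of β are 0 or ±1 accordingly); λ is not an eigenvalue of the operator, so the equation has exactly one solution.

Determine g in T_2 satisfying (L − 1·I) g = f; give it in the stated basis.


write g with unknown coordinates in the stated basis and equate coefficients in (L − 1·I) g = f
solving from the highest basis element down gives g = -5/2 - (1/13)cos x + (3/26)sin x - (51/104)cos 2x - (57/104)sin 2x
check: L g = 5/2 - (1/13)cos x - (5/13)sin x - (675/104)cos 2x - (525/104)sin 2x
so L g − 1·g = 5 - (1/2)sin x - 6cos 2x - (9/2)sin 2x = f ✓

the image equals g(x) = -5/2 - (1/13)cos x + (3/26)sin x - (51/104)cos 2x - (57/104)sin 2x


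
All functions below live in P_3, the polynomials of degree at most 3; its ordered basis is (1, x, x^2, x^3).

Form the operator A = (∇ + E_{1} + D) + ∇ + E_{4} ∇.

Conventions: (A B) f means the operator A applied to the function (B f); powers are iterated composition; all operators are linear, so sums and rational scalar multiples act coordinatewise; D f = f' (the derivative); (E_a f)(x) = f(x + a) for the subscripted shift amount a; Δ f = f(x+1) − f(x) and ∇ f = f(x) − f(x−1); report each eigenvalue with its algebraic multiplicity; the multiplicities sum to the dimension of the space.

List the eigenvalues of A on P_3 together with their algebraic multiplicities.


image of 1: 1
image of x: x + 5
image of x^2: x^2 + 10x + 6
image of x^3: x^3 + 15x^2 + 18x + 40
the matrix is upper triangular; its diagonal is (1, 1, 1, 1)
for a triangular matrix the eigenvalues are the diagonal entries, with algebraic multiplicity their repetition count

λ = 1 (multiplicity 4)


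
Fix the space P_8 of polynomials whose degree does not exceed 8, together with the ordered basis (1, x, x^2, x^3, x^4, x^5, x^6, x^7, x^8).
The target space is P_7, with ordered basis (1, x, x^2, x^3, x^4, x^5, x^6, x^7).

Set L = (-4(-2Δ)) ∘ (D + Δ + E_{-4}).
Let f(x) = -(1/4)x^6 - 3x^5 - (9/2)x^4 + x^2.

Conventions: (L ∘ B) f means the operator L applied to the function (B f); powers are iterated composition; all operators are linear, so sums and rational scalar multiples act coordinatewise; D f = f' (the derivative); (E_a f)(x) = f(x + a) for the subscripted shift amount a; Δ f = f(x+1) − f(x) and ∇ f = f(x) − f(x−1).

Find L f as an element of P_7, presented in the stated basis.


D f = -(3/2)x^5 - 15x^4 - 18x^3 + 2x
Δ f = -(3/2)x^5 - (75/4)x^4 - 53x^3 - (243/4)x^2 - (65/2)x - 27/4
E_{-4} f = -(1/4)x^6 + 3x^5 - (9/2)x^4 - 88x^3 + 529x^2 - 1160x + 912
(D + Δ + E_{-4}) f = -(1/4)x^6 - (153/4)x^4 - 159x^3 + (1873/4)x^2 - (2381/2)x + 3621/4
Δ (D + Δ + E_{-4}) f = -(3/2)x^5 - (15/4)x^4 - 158x^3 - (2841/4)x^2 + 305x - 3679/4
(-2Δ) (D + Δ + E_{-4}) f = 3x^5 + (15/2)x^4 + 316x^3 + (2841/2)x^2 - 610x + 3679/2
(-4(-2Δ)) (D + Δ + E_{-4}) f = -12x^5 - 30x^4 - 1264x^3 - 5682x^2 + 2440x - 7358

the result is g(x) = -12x^5 - 30x^4 - 1264x^3 - 5682x^2 + 2440x - 7358


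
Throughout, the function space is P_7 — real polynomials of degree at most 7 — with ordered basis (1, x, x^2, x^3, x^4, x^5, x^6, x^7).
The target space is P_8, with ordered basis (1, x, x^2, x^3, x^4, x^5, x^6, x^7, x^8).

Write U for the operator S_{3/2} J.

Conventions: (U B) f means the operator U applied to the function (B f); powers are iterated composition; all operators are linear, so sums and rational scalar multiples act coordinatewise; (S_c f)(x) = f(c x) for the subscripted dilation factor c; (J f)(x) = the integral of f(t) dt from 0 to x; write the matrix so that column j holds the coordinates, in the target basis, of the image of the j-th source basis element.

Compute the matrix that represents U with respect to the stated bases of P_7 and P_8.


image of 1: (3/2)x
image of x: (9/8)x^2
image of x^2: (9/8)x^3
image of x^3: (81/64)x^4
image of x^4: (243/160)x^5
image of x^5: (243/128)x^6
image of x^6: (2187/896)x^7
image of x^7: (6561/2048)x^8
each image's coordinates form column j of the matrix

the matrix is [[0, 0, 0, 0, 0, 0, 0, 0]; [3/2, 0, 0, 0, 0, 0, 0, 0]; [0, 9/8, 0, 0, 0, 0, 0, 0]; [0, 0, 9/8, 0, 0, 0, 0, 0]; [0, 0, 0, 81/64, 0, 0, 0, 0]; [0, 0, 0, 0, 243/160, 0, 0, 0]; [0, 0, 0, 0, 0, 243/128, 0, 0]; [0, 0, 0, 0, 0, 0, 2187/896, 0]; [0, 0, 0, 0, 0, 0, 0, 6561/2048]] (rows listed top to bottom)


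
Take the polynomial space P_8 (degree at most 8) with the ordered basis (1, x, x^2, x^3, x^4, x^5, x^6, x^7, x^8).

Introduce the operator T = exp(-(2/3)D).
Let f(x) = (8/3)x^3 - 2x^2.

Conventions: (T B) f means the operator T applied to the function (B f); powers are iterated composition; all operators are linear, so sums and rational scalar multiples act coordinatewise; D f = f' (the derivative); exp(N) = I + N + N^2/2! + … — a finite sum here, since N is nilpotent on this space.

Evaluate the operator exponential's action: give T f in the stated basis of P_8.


the result is g(x) = (8/3)x^3 - (22/3)x^2 + (56/9)x - 136/81

order-1 term: -(16/3)x^2 + (8/3)x
order-2 term: (32/9)x - 8/9
order-3 term: -64/81
the series for exp(-(2/3)D) f terminates at order 3
exp(-(2/3)D) f = (8/3)x^3 - (22/3)x^2 + (56/9)x - 136/81


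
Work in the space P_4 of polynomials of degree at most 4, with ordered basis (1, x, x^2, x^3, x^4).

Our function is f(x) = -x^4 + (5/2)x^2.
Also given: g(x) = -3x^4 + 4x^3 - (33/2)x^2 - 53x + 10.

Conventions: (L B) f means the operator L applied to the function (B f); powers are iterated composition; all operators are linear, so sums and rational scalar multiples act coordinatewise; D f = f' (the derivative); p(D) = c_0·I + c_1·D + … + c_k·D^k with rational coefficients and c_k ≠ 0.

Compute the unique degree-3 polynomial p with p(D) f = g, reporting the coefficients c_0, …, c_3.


D^0 f = -x^4 + (5/2)x^2
D^1 f = -4x^3 + 5x
D^2 f = -12x^2 + 5
D^3 f = -24x
matching coefficients of g against c_0 f + c_1 Df + … from the top degree down determines the c_i
solution: c_0 = 3, c_1 = -1, c_2 = 2, c_3 = 2

p(D) = 3·I − D + 2·D^2 + 2·D^3, i.e. c_0 = 3, c_1 = -1, c_2 = 2, c_3 = 2


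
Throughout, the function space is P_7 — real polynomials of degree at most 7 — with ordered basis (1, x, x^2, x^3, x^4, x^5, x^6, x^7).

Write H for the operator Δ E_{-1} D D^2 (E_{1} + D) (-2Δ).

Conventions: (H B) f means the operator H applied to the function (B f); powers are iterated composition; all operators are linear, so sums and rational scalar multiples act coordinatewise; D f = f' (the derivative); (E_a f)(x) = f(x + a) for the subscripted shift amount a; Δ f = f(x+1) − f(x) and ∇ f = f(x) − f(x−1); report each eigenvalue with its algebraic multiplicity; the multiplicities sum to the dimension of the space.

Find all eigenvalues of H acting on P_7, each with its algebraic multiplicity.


image of 1: 0
image of x: 0
image of x^2: 0
image of x^3: 0
image of x^4: 0
image of x^5: -240
image of x^6: -1440x - 2880
image of x^7: -5040x^2 - 20160x - 5880
the matrix is upper triangular; its diagonal is (0, 0, 0, 0, 0, 0, 0, 0)
for a triangular matrix the eigenvalues are the diagonal entries, with algebraic multiplicity their repetition count

λ = 0 (multiplicity 8)


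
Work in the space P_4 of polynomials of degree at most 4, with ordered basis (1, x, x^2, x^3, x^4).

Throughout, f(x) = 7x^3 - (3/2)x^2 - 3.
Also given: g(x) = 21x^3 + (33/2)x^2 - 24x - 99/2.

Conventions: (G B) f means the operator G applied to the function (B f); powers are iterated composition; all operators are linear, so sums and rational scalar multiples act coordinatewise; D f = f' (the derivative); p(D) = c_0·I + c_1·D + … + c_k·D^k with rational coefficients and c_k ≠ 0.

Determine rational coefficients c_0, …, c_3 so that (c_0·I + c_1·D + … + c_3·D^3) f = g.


p(D) = 3·I + D − (1/2)·D^2 − D^3, i.e. c_0 = 3, c_1 = 1, c_2 = -1/2, c_3 = -1

D^0 f = 7x^3 - (3/2)x^2 - 3
D^1 f = 21x^2 - 3x
D^2 f = 42x - 3
D^3 f = 42
matching coefficients of g against c_0 f + c_1 Df + … from the top degree down determines the c_i
solution: c_0 = 3, c_1 = 1, c_2 = -1/2, c_3 = -1


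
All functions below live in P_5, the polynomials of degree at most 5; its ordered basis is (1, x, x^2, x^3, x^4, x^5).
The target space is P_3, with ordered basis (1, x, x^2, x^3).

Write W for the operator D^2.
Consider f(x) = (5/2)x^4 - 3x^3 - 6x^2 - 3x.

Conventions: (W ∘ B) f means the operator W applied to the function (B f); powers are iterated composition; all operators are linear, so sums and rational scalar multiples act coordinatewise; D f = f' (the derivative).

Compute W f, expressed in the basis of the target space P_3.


the result is g(x) = 30x^2 - 18x - 12

D f = 10x^3 - 9x^2 - 12x - 3
D D f = 30x^2 - 18x - 12


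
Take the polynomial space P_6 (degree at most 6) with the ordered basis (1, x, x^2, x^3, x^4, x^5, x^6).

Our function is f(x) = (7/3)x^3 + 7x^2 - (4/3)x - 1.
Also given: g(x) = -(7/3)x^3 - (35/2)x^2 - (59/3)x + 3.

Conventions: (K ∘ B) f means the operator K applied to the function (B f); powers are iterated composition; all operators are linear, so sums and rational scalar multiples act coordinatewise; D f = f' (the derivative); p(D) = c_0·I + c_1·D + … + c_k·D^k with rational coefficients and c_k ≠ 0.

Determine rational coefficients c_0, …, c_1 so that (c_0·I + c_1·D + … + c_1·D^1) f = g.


c_0 = -1, c_1 = -3/2

D^0 f = (7/3)x^3 + 7x^2 - (4/3)x - 1
D^1 f = 7x^2 + 14x - 4/3
matching coefficients of g against c_0 f + c_1 Df + … from the top degree down determines the c_i
solution: c_0 = -1, c_1 = -3/2


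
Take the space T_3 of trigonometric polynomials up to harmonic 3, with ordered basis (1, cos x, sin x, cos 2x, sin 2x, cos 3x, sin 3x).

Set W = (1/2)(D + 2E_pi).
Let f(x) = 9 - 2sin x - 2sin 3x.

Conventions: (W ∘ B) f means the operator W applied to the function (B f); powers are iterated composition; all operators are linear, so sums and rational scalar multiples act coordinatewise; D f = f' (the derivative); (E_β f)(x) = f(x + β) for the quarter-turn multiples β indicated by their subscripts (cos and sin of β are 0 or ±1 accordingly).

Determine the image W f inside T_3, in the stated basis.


D f = -2cos x - 6cos 3x
E_pi f = 9 + 2sin x + 2sin 3x
(2E_pi) f = 18 + 4sin x + 4sin 3x
(D + 2E_pi) f = 18 - 2cos x + 4sin x - 6cos 3x + 4sin 3x
((1/2)(D + 2E_pi)) f = 9 - cos x + 2sin x - 3cos 3x + 2sin 3x

the result is g(x) = 9 - cos x + 2sin x - 3cos 3x + 2sin 3x


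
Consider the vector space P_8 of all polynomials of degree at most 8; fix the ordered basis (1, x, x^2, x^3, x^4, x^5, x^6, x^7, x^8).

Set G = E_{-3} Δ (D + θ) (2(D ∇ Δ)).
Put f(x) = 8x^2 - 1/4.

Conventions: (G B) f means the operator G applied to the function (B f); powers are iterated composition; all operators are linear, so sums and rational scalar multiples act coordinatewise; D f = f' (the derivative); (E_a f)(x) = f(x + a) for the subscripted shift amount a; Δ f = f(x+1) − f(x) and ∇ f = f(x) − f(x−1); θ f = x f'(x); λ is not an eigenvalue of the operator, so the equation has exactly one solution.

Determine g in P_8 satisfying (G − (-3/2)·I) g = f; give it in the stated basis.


write g with unknown coordinates in the stated basis and equate coefficients in (G − (-3/2)·I) g = f
solving from the highest basis element down gives g = (16/3)x^2 - 1/6
check: G g = 0
so G g − (-3/2)·g = 8x^2 - 1/4 = f ✓

g(x) = (16/3)x^2 - 1/6


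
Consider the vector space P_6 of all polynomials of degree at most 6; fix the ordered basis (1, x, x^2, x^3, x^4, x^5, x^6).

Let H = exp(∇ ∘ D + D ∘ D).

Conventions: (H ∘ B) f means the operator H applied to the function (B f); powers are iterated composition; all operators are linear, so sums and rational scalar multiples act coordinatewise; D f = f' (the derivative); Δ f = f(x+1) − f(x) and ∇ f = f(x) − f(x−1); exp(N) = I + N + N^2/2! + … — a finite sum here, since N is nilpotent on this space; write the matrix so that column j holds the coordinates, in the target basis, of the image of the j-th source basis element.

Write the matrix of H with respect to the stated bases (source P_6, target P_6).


image of 1: 1
image of x: x
image of x^2: x^2 + 4
image of x^3: x^3 + 12x - 3
image of x^4: x^4 + 24x^2 - 12x + 52
image of x^5: x^5 + 40x^3 - 30x^2 + 260x - 125
image of x^6: x^6 + 60x^4 - 60x^3 + 780x^2 - 750x + 1296
each image's coordinates form column j of the matrix

the matrix is [[1, 0, 4, -3, 52, -125, 1296]; [0, 1, 0, 12, -12, 260, -750]; [0, 0, 1, 0, 24, -30, 780]; [0, 0, 0, 1, 0, 40, -60]; [0, 0, 0, 0, 1, 0, 60]; [0, 0, 0, 0, 0, 1, 0]; [0, 0, 0, 0, 0, 0, 1]] (rows listed top to bottom)


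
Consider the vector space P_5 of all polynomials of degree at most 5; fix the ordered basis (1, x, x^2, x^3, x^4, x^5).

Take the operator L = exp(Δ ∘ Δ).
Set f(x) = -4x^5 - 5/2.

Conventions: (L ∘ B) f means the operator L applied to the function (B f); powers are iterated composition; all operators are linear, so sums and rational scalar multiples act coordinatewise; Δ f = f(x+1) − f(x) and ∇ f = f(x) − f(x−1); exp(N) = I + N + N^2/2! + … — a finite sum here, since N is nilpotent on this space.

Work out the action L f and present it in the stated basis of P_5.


g(x) = -4x^5 - 80x^3 - 240x^2 - 520x - 1205/2

order-1 term: -80x^3 - 240x^2 - 280x - 120
order-2 term: -240x - 480
the series for exp(Δ ∘ Δ) f terminates at order 2
exp(Δ ∘ Δ) f = -4x^5 - 80x^3 - 240x^2 - 520x - 1205/2


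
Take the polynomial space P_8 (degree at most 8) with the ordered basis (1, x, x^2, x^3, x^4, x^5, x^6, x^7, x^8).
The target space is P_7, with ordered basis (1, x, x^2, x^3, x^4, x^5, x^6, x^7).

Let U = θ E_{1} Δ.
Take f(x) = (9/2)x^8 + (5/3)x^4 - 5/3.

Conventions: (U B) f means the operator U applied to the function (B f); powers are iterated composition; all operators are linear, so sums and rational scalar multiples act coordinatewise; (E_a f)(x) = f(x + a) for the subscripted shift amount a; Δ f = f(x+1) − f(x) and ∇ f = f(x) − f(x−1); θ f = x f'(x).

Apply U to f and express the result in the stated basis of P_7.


Δ f = 36x^7 + 126x^6 + 252x^5 + 315x^4 + (776/3)x^3 + 136x^2 + (128/3)x + 37/6
E_{1} Δ f = 36x^7 + 378x^6 + 1764x^5 + 4725x^4 + (23456/3)x^3 + 7968x^2 + (13856/3)x + 2345/2
θ E_{1} Δ f = 252x^7 + 2268x^6 + 8820x^5 + 18900x^4 + 23456x^3 + 15936x^2 + (13856/3)x

the result is g(x) = 252x^7 + 2268x^6 + 8820x^5 + 18900x^4 + 23456x^3 + 15936x^2 + (13856/3)x


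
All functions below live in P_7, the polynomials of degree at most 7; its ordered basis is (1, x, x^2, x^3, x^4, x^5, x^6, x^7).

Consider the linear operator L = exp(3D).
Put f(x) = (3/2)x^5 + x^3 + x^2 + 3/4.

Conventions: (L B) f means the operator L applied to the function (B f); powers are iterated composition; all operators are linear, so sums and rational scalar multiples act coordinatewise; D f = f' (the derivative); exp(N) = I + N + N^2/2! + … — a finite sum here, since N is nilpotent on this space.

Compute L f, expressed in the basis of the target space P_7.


order-1 term: (45/2)x^4 + 9x^2 + 6x
order-2 term: 135x^3 + 27x + 9
order-3 term: 405x^2 + 27
order-4 term: (1215/2)x
order-5 term: 729/2
the series for exp(3D) f terminates at order 5
exp(3D) f = (3/2)x^5 + (45/2)x^4 + 136x^3 + 415x^2 + (1281/2)x + 1605/4

the image equals g(x) = (3/2)x^5 + (45/2)x^4 + 136x^3 + 415x^2 + (1281/2)x + 1605/4


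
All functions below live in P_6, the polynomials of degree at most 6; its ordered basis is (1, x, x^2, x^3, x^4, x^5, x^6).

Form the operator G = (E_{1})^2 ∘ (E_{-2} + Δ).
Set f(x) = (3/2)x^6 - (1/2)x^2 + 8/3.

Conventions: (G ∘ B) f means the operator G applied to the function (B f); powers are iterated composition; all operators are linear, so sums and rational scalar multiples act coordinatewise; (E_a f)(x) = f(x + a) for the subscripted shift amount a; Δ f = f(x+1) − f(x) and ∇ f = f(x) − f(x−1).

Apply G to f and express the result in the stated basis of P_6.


E_{-2} f = (3/2)x^6 - 18x^5 + 90x^4 - 240x^3 + (719/2)x^2 - 286x + 290/3
Δ f = 9x^5 + (45/2)x^4 + 30x^3 + (45/2)x^2 + 8x + 1
(E_{-2} + Δ) f = (3/2)x^6 - 9x^5 + (225/2)x^4 - 210x^3 + 382x^2 - 278x + 293/3
E_{1} (E_{-2} + Δ) f = (3/2)x^6 + 90x^4 + 180x^3 + (719/2)x^2 + 270x + 290/3
E_{1} E_{1} (E_{-2} + Δ) f = (3/2)x^6 + 9x^5 + (225/2)x^4 + 570x^3 + 1462x^2 + 1898x + 2993/3

g(x) = (3/2)x^6 + 9x^5 + (225/2)x^4 + 570x^3 + 1462x^2 + 1898x + 2993/3


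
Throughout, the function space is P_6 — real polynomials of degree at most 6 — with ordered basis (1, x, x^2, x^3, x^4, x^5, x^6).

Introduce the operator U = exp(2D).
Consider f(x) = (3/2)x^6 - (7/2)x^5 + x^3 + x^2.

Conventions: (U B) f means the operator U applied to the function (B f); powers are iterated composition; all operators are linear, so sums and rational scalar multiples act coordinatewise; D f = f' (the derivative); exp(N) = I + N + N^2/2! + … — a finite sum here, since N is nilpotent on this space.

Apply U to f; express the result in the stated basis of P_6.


the image equals g(x) = (3/2)x^6 + (29/2)x^5 + 55x^4 + 101x^3 + 87x^2 + 24x - 4

order-1 term: 18x^5 - 35x^4 + 6x^2 + 4x
order-2 term: 90x^4 - 140x^3 + 12x + 4
order-3 term: 240x^3 - 280x^2 + 8
order-4 term: 360x^2 - 280x
order-5 term: 288x - 112
order-6 term: 96
the series for exp(2D) f terminates at order 6
exp(2D) f = (3/2)x^6 + (29/2)x^5 + 55x^4 + 101x^3 + 87x^2 + 24x - 4


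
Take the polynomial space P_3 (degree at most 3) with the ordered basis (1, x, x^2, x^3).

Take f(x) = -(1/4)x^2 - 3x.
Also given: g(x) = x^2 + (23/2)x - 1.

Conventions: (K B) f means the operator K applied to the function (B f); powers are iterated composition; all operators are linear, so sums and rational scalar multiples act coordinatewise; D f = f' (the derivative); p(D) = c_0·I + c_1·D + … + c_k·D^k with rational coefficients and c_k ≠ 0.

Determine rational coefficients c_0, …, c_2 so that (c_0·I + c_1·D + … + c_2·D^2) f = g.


c_0 = -4, c_1 = 1, c_2 = -4

D^0 f = -(1/4)x^2 - 3x
D^1 f = -(1/2)x - 3
D^2 f = -1/2
matching coefficients of g against c_0 f + c_1 Df + … from the top degree down determines the c_i
solution: c_0 = -4, c_1 = 1, c_2 = -4


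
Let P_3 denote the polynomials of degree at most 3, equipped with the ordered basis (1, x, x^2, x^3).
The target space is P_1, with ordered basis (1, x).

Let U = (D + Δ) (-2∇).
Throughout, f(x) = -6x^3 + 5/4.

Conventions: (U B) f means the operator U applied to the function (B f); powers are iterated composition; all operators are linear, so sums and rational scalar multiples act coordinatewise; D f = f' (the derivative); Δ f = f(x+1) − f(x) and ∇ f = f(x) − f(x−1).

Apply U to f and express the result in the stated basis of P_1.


∇ f = -18x^2 + 18x - 6
(-2∇) f = 36x^2 - 36x + 12
D (-2∇) f = 72x - 36
Δ (-2∇) f = 72x
(D + Δ) (-2∇) f = 144x - 36

the result is g(x) = 144x - 36


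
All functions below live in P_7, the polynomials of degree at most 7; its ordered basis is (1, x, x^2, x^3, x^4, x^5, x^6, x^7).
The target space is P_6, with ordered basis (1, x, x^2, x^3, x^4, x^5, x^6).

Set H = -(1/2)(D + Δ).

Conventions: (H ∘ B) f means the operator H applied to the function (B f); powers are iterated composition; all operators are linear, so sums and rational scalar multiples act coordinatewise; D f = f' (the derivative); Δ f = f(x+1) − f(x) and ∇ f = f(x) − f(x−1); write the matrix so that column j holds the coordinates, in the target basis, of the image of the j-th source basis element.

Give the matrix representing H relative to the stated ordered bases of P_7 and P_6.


the matrix is [[0, -1, -1/2, -1/2, -1/2, -1/2, -1/2, -1/2]; [0, 0, -2, -3/2, -2, -5/2, -3, -7/2]; [0, 0, 0, -3, -3, -5, -15/2, -21/2]; [0, 0, 0, 0, -4, -5, -10, -35/2]; [0, 0, 0, 0, 0, -5, -15/2, -35/2]; [0, 0, 0, 0, 0, 0, -6, -21/2]; [0, 0, 0, 0, 0, 0, 0, -7]] (rows listed top to bottom)

image of 1: 0
image of x: -1
image of x^2: -2x - 1/2
image of x^3: -3x^2 - (3/2)x - 1/2
image of x^4: -4x^3 - 3x^2 - 2x - 1/2
image of x^5: -5x^4 - 5x^3 - 5x^2 - (5/2)x - 1/2
image of x^6: -6x^5 - (15/2)x^4 - 10x^3 - (15/2)x^2 - 3x - 1/2
image of x^7: -7x^6 - (21/2)x^5 - (35/2)x^4 - (35/2)x^3 - (21/2)x^2 - (7/2)x - 1/2
each image's coordinates form column j of the matrix


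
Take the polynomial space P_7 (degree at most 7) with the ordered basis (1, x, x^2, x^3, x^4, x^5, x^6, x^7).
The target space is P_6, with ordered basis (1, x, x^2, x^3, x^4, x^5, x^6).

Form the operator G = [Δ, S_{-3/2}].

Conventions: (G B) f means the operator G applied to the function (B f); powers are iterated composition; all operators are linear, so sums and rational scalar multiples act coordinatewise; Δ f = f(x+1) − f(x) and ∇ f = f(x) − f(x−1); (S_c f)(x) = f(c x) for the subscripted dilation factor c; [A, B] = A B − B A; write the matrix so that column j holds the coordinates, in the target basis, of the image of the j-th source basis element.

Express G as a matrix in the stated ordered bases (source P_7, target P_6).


image of 1: 0
image of x: -5/2
image of x^2: (15/2)x + 5/4
image of x^3: -(135/8)x^2 - (45/8)x - 35/8
image of x^4: (135/4)x^3 + (135/8)x^2 + (105/4)x + 65/16
image of x^5: -(2025/32)x^4 - (675/16)x^3 - (1575/16)x^2 - (975/32)x - 275/32
image of x^6: (3645/32)x^5 + (6075/64)x^4 + (4725/16)x^3 + (8775/64)x^2 + (2475/32)x + 665/64
image of x^7: -(25515/128)x^6 - (25515/128)x^5 - (99225/128)x^4 - (61425/128)x^3 - (51975/128)x^2 - (13965/128)x - 2315/128
each image's coordinates form column j of the matrix

the matrix is [[0, -5/2, 5/4, -35/8, 65/16, -275/32, 665/64, -2315/128]; [0, 0, 15/2, -45/8, 105/4, -975/32, 2475/32, -13965/128]; [0, 0, 0, -135/8, 135/8, -1575/16, 8775/64, -51975/128]; [0, 0, 0, 0, 135/4, -675/16, 4725/16, -61425/128]; [0, 0, 0, 0, 0, -2025/32, 6075/64, -99225/128]; [0, 0, 0, 0, 0, 0, 3645/32, -25515/128]; [0, 0, 0, 0, 0, 0, 0, -25515/128]] (rows listed top to bottom)


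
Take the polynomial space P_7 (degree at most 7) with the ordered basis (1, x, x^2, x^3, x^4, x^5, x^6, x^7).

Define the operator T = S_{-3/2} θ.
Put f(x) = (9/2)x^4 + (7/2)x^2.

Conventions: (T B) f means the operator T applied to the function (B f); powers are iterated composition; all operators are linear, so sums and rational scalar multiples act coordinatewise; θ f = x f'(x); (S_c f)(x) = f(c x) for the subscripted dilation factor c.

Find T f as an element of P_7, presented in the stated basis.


the image equals g(x) = (729/8)x^4 + (63/4)x^2

θ f = 18x^4 + 7x^2
S_{-3/2} θ f = (729/8)x^4 + (63/4)x^2


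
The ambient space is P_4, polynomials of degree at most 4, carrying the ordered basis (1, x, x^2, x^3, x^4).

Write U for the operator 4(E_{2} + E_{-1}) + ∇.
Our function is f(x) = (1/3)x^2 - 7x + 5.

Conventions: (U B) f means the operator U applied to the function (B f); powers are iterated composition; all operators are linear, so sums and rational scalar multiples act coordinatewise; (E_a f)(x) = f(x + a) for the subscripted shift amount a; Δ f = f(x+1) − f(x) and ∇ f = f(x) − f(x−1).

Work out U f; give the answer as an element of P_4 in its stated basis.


E_{2} f = (1/3)x^2 - (17/3)x - 23/3
E_{-1} f = (1/3)x^2 - (23/3)x + 37/3
(E_{2} + E_{-1}) f = (2/3)x^2 - (40/3)x + 14/3
(4(E_{2} + E_{-1})) f = (8/3)x^2 - (160/3)x + 56/3
∇ f = (2/3)x - 22/3
(4(E_{2} + E_{-1}) + ∇) f = (8/3)x^2 - (158/3)x + 34/3

the result is g(x) = (8/3)x^2 - (158/3)x + 34/3


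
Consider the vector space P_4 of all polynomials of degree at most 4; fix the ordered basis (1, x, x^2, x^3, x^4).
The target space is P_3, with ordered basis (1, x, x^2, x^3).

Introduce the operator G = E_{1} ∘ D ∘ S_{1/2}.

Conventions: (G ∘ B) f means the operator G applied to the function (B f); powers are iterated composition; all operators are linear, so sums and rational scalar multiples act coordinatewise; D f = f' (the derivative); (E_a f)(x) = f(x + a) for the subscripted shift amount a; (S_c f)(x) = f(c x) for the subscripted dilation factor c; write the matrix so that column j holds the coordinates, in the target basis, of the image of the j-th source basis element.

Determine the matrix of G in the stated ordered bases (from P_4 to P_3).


the matrix is [[0, 1/2, 1/2, 3/8, 1/4]; [0, 0, 1/2, 3/4, 3/4]; [0, 0, 0, 3/8, 3/4]; [0, 0, 0, 0, 1/4]] (rows listed top to bottom)

image of 1: 0
image of x: 1/2
image of x^2: (1/2)x + 1/2
image of x^3: (3/8)x^2 + (3/4)x + 3/8
image of x^4: (1/4)x^3 + (3/4)x^2 + (3/4)x + 1/4
each image's coordinates form column j of the matrix


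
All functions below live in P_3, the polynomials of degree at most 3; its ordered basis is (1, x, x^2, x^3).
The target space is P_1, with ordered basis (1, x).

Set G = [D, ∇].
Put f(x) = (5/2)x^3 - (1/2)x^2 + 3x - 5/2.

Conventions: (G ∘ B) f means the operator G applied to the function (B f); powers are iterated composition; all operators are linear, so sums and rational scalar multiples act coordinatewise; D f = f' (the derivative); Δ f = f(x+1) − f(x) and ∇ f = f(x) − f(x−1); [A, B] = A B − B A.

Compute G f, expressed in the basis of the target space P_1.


the image equals g(x) = 0

∇ f = (15/2)x^2 - (17/2)x + 6
D ∇ f = 15x - 17/2
D f = (15/2)x^2 - x + 3
∇ D f = 15x - 17/2
[D, ∇] f = 0


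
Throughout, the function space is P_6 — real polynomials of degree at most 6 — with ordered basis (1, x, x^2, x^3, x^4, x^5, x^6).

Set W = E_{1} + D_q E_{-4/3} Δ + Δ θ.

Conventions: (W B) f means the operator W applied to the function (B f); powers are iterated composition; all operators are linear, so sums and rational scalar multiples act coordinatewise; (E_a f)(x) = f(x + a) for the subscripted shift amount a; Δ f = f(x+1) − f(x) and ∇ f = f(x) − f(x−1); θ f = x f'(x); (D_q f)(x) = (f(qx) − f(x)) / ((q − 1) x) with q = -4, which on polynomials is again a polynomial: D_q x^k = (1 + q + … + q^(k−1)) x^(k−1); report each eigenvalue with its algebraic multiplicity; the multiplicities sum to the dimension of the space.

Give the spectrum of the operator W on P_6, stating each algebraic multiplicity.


λ = 1 (multiplicity 7)

image of 1: 1
image of x: x + 2
image of x^2: x^2 + 6x + 5
image of x^3: x^3 + 12x^2 + 3x - 1
image of x^4: x^4 + 20x^3 + 82x^2 + 50x + 43/3
image of x^5: x^5 + 30x^4 - 195x^3 - (470/3)x^2 - 40x - 263/27
image of x^6: x^6 + 42x^5 + 1335x^4 + 1415x^3 + (2135/3)x^2 + (551/3)x + 871/27
the matrix is upper triangular; its diagonal is (1, 1, 1, 1, 1, 1, 1)
for a triangular matrix the eigenvalues are the diagonal entries, with algebraic multiplicity their repetition count
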